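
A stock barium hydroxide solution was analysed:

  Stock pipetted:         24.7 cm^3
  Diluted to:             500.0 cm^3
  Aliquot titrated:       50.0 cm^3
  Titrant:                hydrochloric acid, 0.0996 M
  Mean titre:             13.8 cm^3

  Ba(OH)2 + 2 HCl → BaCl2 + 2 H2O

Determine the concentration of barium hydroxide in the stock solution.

n(HCl) = 0.0138 × 0.0996 = 1.37 × 10^-3 mol
From the 1:2 ratio, n(Ba(OH)2) in the aliquot = 1/2 × 1.37 × 10^-3 = 6.87 × 10^-4 mol
[Ba(OH)2]_dilute = 6.87 × 10^-4 / 0.0500 = 0.0137 mol/L
Dilution factor = 500.0 / 24.7 = 20.24
[Ba(OH)2]_stock = 0.0137 × 20.24 = 0.278 mol/L

0.278 M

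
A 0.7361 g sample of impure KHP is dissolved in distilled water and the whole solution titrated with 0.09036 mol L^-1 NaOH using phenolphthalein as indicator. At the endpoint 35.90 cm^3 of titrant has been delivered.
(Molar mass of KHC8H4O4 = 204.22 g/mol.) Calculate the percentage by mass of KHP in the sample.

KHC8H4O4 + NaOH → KNaC8H4O4 + H2O
n(NaOH) = 0.03590 L × 0.09036 mol/L = 3.244 × 10^-3 mol
n(KHC8H4O4) = 3.244 × 10^-3 mol (1:1 ratio)
mass of KHC8H4O4 = 3.244 × 10^-3 × 204.22 g/mol = 0.6625 g
% KHC8H4O4 = 0.6625 / 0.7361 × 100 = 90.00 %

90.00 %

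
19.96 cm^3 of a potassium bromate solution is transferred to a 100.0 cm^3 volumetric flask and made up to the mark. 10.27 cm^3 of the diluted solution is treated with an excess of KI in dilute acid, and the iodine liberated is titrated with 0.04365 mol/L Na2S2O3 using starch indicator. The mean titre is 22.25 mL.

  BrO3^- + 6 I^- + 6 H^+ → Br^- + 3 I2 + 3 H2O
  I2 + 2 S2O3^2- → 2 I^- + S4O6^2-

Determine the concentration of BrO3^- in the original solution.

0.07896 mol/L

n(S2O3^2-) = 0.02225 × 0.04365 = 9.712 × 10^-4 mol
n(I2) = n(S2O3^2-)/2 = 4.856 × 10^-4 mol
From the 1:3 ratio, n(BrO3^-) in the aliquot = 1/3 × 4.856 × 10^-4 = 1.619 × 10^-4 mol
[BrO3^-]_dilute = 1.619 × 10^-4 / 0.01027 = 0.01576 mol/L
[BrO3^-]_original = 0.01576 × 100.0/19.96 = 0.07896 mol/L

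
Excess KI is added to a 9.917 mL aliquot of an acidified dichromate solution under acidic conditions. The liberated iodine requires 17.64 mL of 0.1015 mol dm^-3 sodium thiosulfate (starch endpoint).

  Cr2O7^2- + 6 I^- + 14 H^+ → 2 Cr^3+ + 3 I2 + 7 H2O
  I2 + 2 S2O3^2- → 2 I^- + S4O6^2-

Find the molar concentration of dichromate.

n(S2O3^2-) = 0.01764 × 0.1015 = 1.790 × 10^-3 mol
n(I2) = n(S2O3^2-)/2 = 8.952 × 10^-4 mol
From the 1:3 ratio, n(Cr2O7^2-) in the aliquot = 1/3 × 8.952 × 10^-4 = 2.984 × 10^-4 mol
[Cr2O7^2-] = 2.984 × 10^-4 / 0.009917 = 0.03009 mol/L

0.03009 mol/L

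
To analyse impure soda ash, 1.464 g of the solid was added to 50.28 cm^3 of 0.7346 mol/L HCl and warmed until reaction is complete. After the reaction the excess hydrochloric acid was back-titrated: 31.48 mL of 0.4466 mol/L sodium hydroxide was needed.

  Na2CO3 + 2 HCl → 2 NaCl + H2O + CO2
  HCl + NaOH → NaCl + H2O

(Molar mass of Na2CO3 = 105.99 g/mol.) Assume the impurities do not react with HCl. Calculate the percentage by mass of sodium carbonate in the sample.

n(HCl) added = 0.05028 × 0.7346 = 0.03694 mol
n(NaOH) used in back-titration = 0.03148 × 0.4466 = 0.01406 mol
n(HCl) left over = 0.01406 mol (1:1 ratio)
n(HCl) consumed by analyte = 0.03694 − 0.01406 = 0.02288 mol
From the 1:2 ratio, n(Na2CO3) = 1/2 × 0.02288 = 0.01144 mol
mass of Na2CO3 = 0.01144 × 105.99 = 1.212 g
% Na2CO3 = 1.212 / 1.464 × 100 = 82.81 %

82.81 %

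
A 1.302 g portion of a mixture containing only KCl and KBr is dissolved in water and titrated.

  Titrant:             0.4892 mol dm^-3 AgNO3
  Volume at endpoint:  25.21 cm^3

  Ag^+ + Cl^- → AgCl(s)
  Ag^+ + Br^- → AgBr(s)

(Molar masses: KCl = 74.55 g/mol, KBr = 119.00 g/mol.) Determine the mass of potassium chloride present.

n(AgNO3) = 0.02521 × 0.4892 = 0.01233 mol
Let x = n(KCl), y = n(KBr).
Titrant: 1x + 1y = 0.01233;  mass: 74.55x + 119.00y = 1.302
Solving, x = 3.725 × 10^-3 mol, y = 8.607 × 10^-3 mol
mass of KCl = 3.725 × 10^-3 × 74.55 = 0.2777 g

0.2777 g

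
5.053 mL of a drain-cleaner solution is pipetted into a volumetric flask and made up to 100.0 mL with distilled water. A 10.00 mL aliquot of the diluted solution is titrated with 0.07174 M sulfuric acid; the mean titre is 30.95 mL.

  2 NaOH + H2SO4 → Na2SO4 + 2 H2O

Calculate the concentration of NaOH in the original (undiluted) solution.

8.788 M

n(H2SO4) = 0.03095 × 0.07174 = 2.220 × 10^-3 mol
From the 2:1 ratio, n(NaOH) in the aliquot = 2/1 × 2.220 × 10^-3 = 4.441 × 10^-3 mol
[NaOH]_dilute = 4.441 × 10^-3 / 0.01000 = 0.4441 mol/L
Dilution factor = 100.0 / 5.053 = 19.79
[NaOH]_stock = 0.4441 × 19.79 = 8.788 mol/L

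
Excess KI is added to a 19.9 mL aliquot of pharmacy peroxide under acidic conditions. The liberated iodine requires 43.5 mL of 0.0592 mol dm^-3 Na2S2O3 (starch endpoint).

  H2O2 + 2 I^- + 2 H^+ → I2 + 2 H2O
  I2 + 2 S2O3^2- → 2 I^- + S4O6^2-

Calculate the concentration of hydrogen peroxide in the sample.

0.0647 mol/L

n(S2O3^2-) = 0.0435 × 0.0592 = 2.58 × 10^-3 mol
n(I2) = n(S2O3^2-)/2 = 1.29 × 10^-3 mol
n(H2O2) in the aliquot = 1.29 × 10^-3 mol (1:1 ratio)
[H2O2] = 1.29 × 10^-3 / 0.0199 = 0.0647 mol/L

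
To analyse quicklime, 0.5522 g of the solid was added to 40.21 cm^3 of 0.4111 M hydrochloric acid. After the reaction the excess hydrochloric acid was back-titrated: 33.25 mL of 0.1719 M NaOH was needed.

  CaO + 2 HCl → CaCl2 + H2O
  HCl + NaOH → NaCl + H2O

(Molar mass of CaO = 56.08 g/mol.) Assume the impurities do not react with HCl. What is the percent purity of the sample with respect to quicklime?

n(HCl) added = 0.04021 × 0.4111 = 0.01653 mol
n(NaOH) used in back-titration = 0.03325 × 0.1719 = 5.716 × 10^-3 mol
n(HCl) left over = 5.716 × 10^-3 mol (1:1 ratio)
n(HCl) consumed by analyte = 0.01653 − 5.716 × 10^-3 = 0.01081 mol
From the 1:2 ratio, n(CaO) = 1/2 × 0.01081 = 5.407 × 10^-3 mol
mass of CaO = 5.407 × 10^-3 × 56.08 = 0.3032 g
% CaO = 0.3032 / 0.5522 × 100 = 54.92 %

54.92 %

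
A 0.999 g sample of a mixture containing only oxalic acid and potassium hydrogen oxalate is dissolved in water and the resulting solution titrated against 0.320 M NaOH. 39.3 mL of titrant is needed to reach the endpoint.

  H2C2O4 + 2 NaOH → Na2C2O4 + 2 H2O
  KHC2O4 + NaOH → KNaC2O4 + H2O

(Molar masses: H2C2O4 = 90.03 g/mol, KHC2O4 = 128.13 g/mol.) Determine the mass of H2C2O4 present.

0.332 g

n(NaOH) = 0.0393 × 0.320 = 0.0126 mol
Let x = n(H2C2O4), y = n(KHC2O4).
Titrant: 2x + 1y = 0.0126;  mass: 90.03x + 128.13y = 0.999
Solving, x = 3.68 × 10^-3 mol, y = 5.21 × 10^-3 mol
mass of H2C2O4 = 3.68 × 10^-3 × 90.03 = 0.332 g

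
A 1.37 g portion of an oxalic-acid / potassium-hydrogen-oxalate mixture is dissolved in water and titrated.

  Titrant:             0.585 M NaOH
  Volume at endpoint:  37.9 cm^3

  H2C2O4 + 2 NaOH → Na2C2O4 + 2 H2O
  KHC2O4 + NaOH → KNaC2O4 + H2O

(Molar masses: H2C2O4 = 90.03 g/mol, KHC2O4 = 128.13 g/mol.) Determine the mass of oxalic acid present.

0.797 g

n(NaOH) = 0.0379 × 0.585 = 0.0222 mol
Let x = n(H2C2O4), y = n(KHC2O4).
Titrant: 2x + 1y = 0.0222;  mass: 90.03x + 128.13y = 1.37
Solving, x = 8.85 × 10^-3 mol, y = 4.48 × 10^-3 mol
mass of H2C2O4 = 8.85 × 10^-3 × 90.03 = 0.797 g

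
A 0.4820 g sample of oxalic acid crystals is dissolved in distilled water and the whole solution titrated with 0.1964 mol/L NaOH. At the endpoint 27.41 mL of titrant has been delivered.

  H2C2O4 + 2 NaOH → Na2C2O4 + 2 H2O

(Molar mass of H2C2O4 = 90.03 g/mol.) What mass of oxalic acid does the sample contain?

n(NaOH) = 0.02741 L × 0.1964 mol/L = 5.383 × 10^-3 mol
From the 1:2 ratio, n(H2C2O4) = 1/2 × 5.383 × 10^-3 = 2.692 × 10^-3 mol
mass of H2C2O4 = 2.692 × 10^-3 × 90.03 g/mol = 0.2423 g

0.2423 g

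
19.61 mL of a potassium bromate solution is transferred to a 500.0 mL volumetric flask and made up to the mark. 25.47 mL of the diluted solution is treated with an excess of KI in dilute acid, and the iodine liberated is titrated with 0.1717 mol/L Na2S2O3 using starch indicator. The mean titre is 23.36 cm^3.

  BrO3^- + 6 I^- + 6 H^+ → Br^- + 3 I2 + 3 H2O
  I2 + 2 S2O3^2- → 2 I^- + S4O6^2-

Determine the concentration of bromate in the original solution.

0.6692 mol/L

n(S2O3^2-) = 0.02336 × 0.1717 = 4.011 × 10^-3 mol
n(I2) = n(S2O3^2-)/2 = 2.005 × 10^-3 mol
From the 1:3 ratio, n(BrO3^-) in the aliquot = 1/3 × 2.005 × 10^-3 = 6.685 × 10^-4 mol
[BrO3^-]_dilute = 6.685 × 10^-4 / 0.02547 = 0.02625 mol/L
[BrO3^-]_original = 0.02625 × 500.0/19.61 = 0.6692 mol/L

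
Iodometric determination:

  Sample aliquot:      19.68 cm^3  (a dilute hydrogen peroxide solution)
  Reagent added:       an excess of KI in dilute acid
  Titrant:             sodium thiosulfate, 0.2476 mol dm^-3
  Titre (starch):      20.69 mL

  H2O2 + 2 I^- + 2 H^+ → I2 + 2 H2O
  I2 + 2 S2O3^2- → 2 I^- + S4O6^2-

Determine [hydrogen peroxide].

n(S2O3^2-) = 0.02069 × 0.2476 = 5.123 × 10^-3 mol
n(I2) = n(S2O3^2-)/2 = 2.561 × 10^-3 mol
n(H2O2) in the aliquot = 2.561 × 10^-3 mol (1:1 ratio)
[H2O2] = 2.561 × 10^-3 / 0.01968 = 0.1302 mol/L

0.1302 mol/L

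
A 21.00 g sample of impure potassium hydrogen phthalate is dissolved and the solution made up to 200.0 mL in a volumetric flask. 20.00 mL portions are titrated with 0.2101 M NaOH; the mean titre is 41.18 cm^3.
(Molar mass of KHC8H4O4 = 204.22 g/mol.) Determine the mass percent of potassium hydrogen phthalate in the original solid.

84.14 %

KHC8H4O4 + NaOH → KNaC8H4O4 + H2O
n(NaOH) per titration = 0.04118 × 0.2101 = 8.652 × 10^-3 mol
n(KHC8H4O4) in each aliquot = 8.652 × 10^-3 mol (1:1 ratio)
n(KHC8H4O4) in the whole flask = 8.652 × 10^-3 × 200.0/20.00 = 0.08652 mol
mass of KHC8H4O4 = 0.08652 × 204.22 = 17.67 g
% KHC8H4O4 = 17.67 / 21.00 × 100 = 84.14 %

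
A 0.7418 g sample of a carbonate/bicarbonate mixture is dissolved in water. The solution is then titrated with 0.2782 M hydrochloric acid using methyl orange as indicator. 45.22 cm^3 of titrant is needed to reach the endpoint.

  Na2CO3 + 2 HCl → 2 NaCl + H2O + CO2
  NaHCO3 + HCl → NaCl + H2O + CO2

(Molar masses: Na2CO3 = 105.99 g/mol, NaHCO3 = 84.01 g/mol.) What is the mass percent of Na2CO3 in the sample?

n(HCl) = 0.04522 × 0.2782 = 0.01258 mol
Let x = n(Na2CO3), y = n(NaHCO3).
Titrant: 2x + 1y = 0.01258;  mass: 105.99x + 84.01y = 0.7418
Solving, x = 5.079 × 10^-3 mol, y = 2.422 × 10^-3 mol
mass of Na2CO3 = 5.079 × 10^-3 × 105.99 = 0.5383 g
% Na2CO3 = 0.5383 / 0.7418 × 100 = 72.57 %

72.57 %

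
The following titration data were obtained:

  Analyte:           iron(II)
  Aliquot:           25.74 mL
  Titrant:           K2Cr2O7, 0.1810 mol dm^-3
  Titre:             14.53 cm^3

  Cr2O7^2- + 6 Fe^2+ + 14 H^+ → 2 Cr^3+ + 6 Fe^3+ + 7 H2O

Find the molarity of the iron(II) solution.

0.6130 mol/L

n(K2Cr2O7) = 0.01453 L × 0.1810 mol/L = 2.630 × 10^-3 mol
From the 6:1 mole ratio, n(Fe2+) = 6/1 × 2.630 × 10^-3 = 0.01578 mol
[Fe2+] = 0.01578 mol / 0.02574 L = 0.6130 mol/L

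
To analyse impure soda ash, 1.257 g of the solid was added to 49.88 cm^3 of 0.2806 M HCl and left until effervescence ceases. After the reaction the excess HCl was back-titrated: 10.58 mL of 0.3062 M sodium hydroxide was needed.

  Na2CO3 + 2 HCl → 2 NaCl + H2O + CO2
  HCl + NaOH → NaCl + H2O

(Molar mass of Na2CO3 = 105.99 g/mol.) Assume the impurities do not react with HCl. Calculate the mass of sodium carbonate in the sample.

n(HCl) added = 0.04988 × 0.2806 = 0.01400 mol
n(NaOH) used in back-titration = 0.01058 × 0.3062 = 3.240 × 10^-3 mol
n(HCl) left over = 3.240 × 10^-3 mol (1:1 ratio)
n(HCl) consumed by analyte = 0.01400 − 3.240 × 10^-3 = 0.01076 mol
From the 1:2 ratio, n(Na2CO3) = 1/2 × 0.01076 = 5.378 × 10^-3 mol
mass of Na2CO3 = 5.378 × 10^-3 × 105.99 = 0.5701 g

0.5701 g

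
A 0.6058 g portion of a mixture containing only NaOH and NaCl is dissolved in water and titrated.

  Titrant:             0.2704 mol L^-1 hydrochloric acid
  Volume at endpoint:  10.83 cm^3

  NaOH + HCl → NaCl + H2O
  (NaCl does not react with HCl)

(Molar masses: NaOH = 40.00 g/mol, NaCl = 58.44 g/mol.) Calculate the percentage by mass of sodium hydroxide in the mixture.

n(HCl) = 0.01083 × 0.2704 = 2.928 × 10^-3 mol
Let x = n(NaOH), y = n(NaCl).
Titrant: 1x = 2.928 × 10^-3;  mass: 40.00x + 58.44y = 0.6058
Solving, x = 2.928 × 10^-3 mol, y = 8.362 × 10^-3 mol
mass of NaOH = 2.928 × 10^-3 × 40.00 = 0.1171 g
% NaOH = 0.1171 / 0.6058 × 100 = 19.34 %

19.34 %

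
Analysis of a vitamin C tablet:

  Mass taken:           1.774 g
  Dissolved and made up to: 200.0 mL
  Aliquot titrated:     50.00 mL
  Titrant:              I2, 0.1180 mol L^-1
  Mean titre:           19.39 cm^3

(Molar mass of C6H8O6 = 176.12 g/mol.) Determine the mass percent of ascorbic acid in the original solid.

90.86 %

C6H8O6 + I2 → C6H6O6 + 2 HI
n(I2) per titration = 0.01939 × 0.1180 = 2.288 × 10^-3 mol
n(C6H8O6) in each aliquot = 2.288 × 10^-3 mol (1:1 ratio)
n(C6H8O6) in the whole flask = 2.288 × 10^-3 × 200.0/50.00 = 9.152 × 10^-3 mol
mass of C6H8O6 = 9.152 × 10^-3 × 176.12 = 1.612 g
% C6H8O6 = 1.612 / 1.774 × 100 = 90.86 %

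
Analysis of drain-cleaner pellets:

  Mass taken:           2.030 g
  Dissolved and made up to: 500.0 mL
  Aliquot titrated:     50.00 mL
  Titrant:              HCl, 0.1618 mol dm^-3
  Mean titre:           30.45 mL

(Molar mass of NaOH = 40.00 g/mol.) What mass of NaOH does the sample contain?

1.971 g

NaOH + HCl → NaCl + H2O
n(HCl) per titration = 0.03045 × 0.1618 = 4.927 × 10^-3 mol
n(NaOH) in each aliquot = 4.927 × 10^-3 mol (1:1 ratio)
n(NaOH) in the whole flask = 4.927 × 10^-3 × 500.0/50.00 = 0.04927 mol
mass of NaOH = 0.04927 × 40.00 = 1.971 g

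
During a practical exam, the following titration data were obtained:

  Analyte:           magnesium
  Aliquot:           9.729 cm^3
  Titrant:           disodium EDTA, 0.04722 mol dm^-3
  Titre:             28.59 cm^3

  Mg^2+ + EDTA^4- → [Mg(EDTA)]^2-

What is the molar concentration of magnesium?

n(EDTA) = 0.02859 L × 0.04722 mol/L = 1.350 × 10^-3 mol
n(Mg2+) = 1.350 × 10^-3 mol (1:1 mole ratio)
[Mg2+] = 1.350 × 10^-3 mol / 0.009729 L = 0.1388 mol/L

0.1388 mol/L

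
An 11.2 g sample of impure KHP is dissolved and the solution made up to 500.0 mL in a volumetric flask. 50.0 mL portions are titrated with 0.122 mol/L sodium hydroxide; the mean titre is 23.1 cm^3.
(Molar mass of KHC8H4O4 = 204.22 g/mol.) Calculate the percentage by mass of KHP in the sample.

51.4 %

KHC8H4O4 + NaOH → KNaC8H4O4 + H2O
n(NaOH) per titration = 0.0231 × 0.122 = 2.82 × 10^-3 mol
n(KHC8H4O4) in each aliquot = 2.82 × 10^-3 mol (1:1 ratio)
n(KHC8H4O4) in the whole flask = 2.82 × 10^-3 × 500.0/50.0 = 0.0282 mol
mass of KHC8H4O4 = 0.0282 × 204.22 = 5.76 g
% KHC8H4O4 = 5.76 / 11.2 × 100 = 51.4 %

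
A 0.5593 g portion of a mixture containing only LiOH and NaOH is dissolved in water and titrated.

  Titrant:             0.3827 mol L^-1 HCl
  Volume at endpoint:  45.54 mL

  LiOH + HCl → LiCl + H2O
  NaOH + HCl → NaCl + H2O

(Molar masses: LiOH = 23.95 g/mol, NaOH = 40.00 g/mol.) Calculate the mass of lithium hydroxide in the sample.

n(HCl) = 0.04554 × 0.3827 = 0.01743 mol
Let x = n(LiOH), y = n(NaOH).
Titrant: 1x + 1y = 0.01743;  mass: 23.95x + 40.00y = 0.5593
Solving, x = 8.587 × 10^-3 mol, y = 8.841 × 10^-3 mol
mass of LiOH = 8.587 × 10^-3 × 23.95 = 0.2057 g

0.2057 g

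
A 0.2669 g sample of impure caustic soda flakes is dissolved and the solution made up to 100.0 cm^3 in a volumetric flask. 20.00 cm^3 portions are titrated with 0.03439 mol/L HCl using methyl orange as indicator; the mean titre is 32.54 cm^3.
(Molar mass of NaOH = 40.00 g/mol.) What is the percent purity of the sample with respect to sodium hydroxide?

NaOH + HCl → NaCl + H2O
n(HCl) per titration = 0.03254 × 0.03439 = 1.119 × 10^-3 mol
n(NaOH) in each aliquot = 1.119 × 10^-3 mol (1:1 ratio)
n(NaOH) in the whole flask = 1.119 × 10^-3 × 100.0/20.00 = 5.595 × 10^-3 mol
mass of NaOH = 5.595 × 10^-3 × 40.00 = 0.2238 g
% NaOH = 0.2238 / 0.2669 × 100 = 83.86 %

83.86 %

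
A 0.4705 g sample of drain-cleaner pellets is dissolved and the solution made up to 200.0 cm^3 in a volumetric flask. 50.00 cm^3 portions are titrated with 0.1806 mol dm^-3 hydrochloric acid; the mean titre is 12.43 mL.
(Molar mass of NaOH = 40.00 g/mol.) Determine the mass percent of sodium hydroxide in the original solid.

NaOH + HCl → NaCl + H2O
n(HCl) per titration = 0.01243 × 0.1806 = 2.245 × 10^-3 mol
n(NaOH) in each aliquot = 2.245 × 10^-3 mol (1:1 ratio)
n(NaOH) in the whole flask = 2.245 × 10^-3 × 200.0/50.00 = 8.979 × 10^-3 mol
mass of NaOH = 8.979 × 10^-3 × 40.00 = 0.3592 g
% NaOH = 0.3592 / 0.4705 × 100 = 76.34 %

76.34 %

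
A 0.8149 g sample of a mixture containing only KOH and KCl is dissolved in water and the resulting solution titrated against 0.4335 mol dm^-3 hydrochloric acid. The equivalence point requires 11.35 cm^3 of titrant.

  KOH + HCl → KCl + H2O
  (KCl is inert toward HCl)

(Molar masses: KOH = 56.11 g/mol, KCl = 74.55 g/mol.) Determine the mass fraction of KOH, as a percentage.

33.88 %

n(HCl) = 0.01135 × 0.4335 = 4.920 × 10^-3 mol
Let x = n(KOH), y = n(KCl).
Titrant: 1x = 4.920 × 10^-3;  mass: 56.11x + 74.55y = 0.8149
Solving, x = 4.920 × 10^-3 mol, y = 7.228 × 10^-3 mol
mass of KOH = 4.920 × 10^-3 × 56.11 = 0.2761 g
% KOH = 0.2761 / 0.8149 × 100 = 33.88 %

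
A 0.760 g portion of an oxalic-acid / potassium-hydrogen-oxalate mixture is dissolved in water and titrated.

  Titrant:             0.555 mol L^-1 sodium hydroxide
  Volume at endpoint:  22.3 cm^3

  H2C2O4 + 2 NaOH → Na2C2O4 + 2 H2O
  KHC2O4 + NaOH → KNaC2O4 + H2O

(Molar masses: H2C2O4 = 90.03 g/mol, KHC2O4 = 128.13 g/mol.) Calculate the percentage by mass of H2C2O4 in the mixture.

n(NaOH) = 0.0223 × 0.555 = 0.0124 mol
Let x = n(H2C2O4), y = n(KHC2O4).
Titrant: 2x + 1y = 0.0124;  mass: 90.03x + 128.13y = 0.760
Solving, x = 4.97 × 10^-3 mol, y = 2.44 × 10^-3 mol
mass of H2C2O4 = 4.97 × 10^-3 × 90.03 = 0.447 g
% H2C2O4 = 0.447 / 0.760 × 100 = 58.8 %

58.8 %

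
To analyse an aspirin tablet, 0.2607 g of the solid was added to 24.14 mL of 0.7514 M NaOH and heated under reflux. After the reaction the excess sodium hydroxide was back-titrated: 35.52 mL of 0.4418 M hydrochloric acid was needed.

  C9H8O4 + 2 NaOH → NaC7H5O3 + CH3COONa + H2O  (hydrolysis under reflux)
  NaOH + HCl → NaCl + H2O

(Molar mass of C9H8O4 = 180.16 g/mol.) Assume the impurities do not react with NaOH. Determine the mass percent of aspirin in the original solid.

n(NaOH) added = 0.02414 × 0.7514 = 0.01814 mol
n(HCl) used in back-titration = 0.03552 × 0.4418 = 0.01569 mol
n(NaOH) left over = 0.01569 mol (1:1 ratio)
n(NaOH) consumed by analyte = 0.01814 − 0.01569 = 2.446 × 10^-3 mol
From the 1:2 ratio, n(C9H8O4) = 1/2 × 2.446 × 10^-3 = 1.223 × 10^-3 mol
mass of C9H8O4 = 1.223 × 10^-3 × 180.16 = 0.2203 g
% C9H8O4 = 0.2203 / 0.2607 × 100 = 84.52 %

84.52 %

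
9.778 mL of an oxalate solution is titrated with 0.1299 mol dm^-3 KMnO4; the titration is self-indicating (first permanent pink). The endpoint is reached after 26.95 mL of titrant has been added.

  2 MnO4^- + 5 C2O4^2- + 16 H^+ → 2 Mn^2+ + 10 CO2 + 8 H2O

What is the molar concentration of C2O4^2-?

n(KMnO4) = 0.02695 L × 0.1299 mol/L = 3.501 × 10^-3 mol
From the 5:2 mole ratio, n(C2O4^2-) = 5/2 × 3.501 × 10^-3 = 8.752 × 10^-3 mol
[C2O4^2-] = 8.752 × 10^-3 mol / 0.009778 L = 0.8951 mol/L

0.8951 mol/L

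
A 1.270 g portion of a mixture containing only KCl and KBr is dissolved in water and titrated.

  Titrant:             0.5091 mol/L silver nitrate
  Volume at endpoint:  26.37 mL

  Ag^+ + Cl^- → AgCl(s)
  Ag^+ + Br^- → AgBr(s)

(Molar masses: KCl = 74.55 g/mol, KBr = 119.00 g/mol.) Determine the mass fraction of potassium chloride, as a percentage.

n(AgNO3) = 0.02637 × 0.5091 = 0.01342 mol
Let x = n(KCl), y = n(KBr).
Titrant: 1x + 1y = 0.01342;  mass: 74.55x + 119.00y = 1.270
Solving, x = 7.369 × 10^-3 mol, y = 6.056 × 10^-3 mol
mass of KCl = 7.369 × 10^-3 × 74.55 = 0.5494 g
% KCl = 0.5494 / 1.270 × 100 = 43.26 %

43.26 %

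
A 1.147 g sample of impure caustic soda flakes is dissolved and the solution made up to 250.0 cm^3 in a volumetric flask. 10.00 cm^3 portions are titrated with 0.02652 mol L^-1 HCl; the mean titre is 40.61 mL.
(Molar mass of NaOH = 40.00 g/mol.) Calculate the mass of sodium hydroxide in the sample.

1.077 g

NaOH + HCl → NaCl + H2O
n(HCl) per titration = 0.04061 × 0.02652 = 1.077 × 10^-3 mol
n(NaOH) in each aliquot = 1.077 × 10^-3 mol (1:1 ratio)
n(NaOH) in the whole flask = 1.077 × 10^-3 × 250.0/10.00 = 0.02692 mol
mass of NaOH = 0.02692 × 40.00 = 1.077 g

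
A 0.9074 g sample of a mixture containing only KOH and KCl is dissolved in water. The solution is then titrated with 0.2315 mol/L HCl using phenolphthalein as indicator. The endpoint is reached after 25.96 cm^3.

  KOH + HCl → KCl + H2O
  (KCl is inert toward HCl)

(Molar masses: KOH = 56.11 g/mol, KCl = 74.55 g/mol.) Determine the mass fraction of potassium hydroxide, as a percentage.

37.16 %

n(HCl) = 0.02596 × 0.2315 = 6.010 × 10^-3 mol
Let x = n(KOH), y = n(KCl).
Titrant: 1x = 6.010 × 10^-3;  mass: 56.11x + 74.55y = 0.9074
Solving, x = 6.010 × 10^-3 mol, y = 7.648 × 10^-3 mol
mass of KOH = 6.010 × 10^-3 × 56.11 = 0.3372 g
% KOH = 0.3372 / 0.9074 × 100 = 37.16 %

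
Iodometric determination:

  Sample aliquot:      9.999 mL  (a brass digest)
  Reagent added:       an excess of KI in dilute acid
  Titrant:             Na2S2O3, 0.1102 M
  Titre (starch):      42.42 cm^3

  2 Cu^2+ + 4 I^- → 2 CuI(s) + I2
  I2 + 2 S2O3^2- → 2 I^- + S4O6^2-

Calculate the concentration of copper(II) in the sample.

0.4675 M

n(S2O3^2-) = 0.04242 × 0.1102 = 4.675 × 10^-3 mol
n(I2) = n(S2O3^2-)/2 = 2.337 × 10^-3 mol
From the 2:1 ratio, n(Cu2+) in the aliquot = 2/1 × 2.337 × 10^-3 = 4.675 × 10^-3 mol
[Cu2+] = 4.675 × 10^-3 / 0.009999 = 0.4675 mol/L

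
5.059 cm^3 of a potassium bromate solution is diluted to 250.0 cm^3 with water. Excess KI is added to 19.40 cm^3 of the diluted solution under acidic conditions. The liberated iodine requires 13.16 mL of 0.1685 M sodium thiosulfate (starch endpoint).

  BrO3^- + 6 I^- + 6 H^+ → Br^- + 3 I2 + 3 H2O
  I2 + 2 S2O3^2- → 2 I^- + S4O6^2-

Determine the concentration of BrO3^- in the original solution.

n(S2O3^2-) = 0.01316 × 0.1685 = 2.217 × 10^-3 mol
n(I2) = n(S2O3^2-)/2 = 1.109 × 10^-3 mol
From the 1:3 ratio, n(BrO3^-) in the aliquot = 1/3 × 1.109 × 10^-3 = 3.696 × 10^-4 mol
[BrO3^-]_dilute = 3.696 × 10^-4 / 0.01940 = 0.01905 mol/L
[BrO3^-]_original = 0.01905 × 250.0/5.059 = 0.9414 mol/L

0.9414 M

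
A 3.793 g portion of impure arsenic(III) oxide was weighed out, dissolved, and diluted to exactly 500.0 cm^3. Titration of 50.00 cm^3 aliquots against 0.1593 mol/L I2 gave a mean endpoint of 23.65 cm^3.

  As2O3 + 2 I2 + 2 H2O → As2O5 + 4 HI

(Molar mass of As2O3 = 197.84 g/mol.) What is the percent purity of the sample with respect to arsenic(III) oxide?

98.25 %

n(I2) per titration = 0.02365 × 0.1593 = 3.767 × 10^-3 mol
From the 1:2 ratio, n(As2O3) in each aliquot = 1/2 × 3.767 × 10^-3 = 1.884 × 10^-3 mol
n(As2O3) in the whole flask = 1.884 × 10^-3 × 500.0/50.00 = 0.01884 mol
mass of As2O3 = 0.01884 × 197.84 = 3.727 g
% As2O3 = 3.727 / 3.793 × 100 = 98.25 %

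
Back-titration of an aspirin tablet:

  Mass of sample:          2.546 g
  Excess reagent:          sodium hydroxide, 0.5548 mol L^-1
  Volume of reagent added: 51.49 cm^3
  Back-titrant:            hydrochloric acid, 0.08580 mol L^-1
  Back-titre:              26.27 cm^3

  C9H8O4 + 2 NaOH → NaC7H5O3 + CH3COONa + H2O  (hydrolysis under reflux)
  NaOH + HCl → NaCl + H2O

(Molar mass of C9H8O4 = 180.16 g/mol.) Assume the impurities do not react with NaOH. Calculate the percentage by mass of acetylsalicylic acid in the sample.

n(NaOH) added = 0.05149 × 0.5548 = 0.02857 mol
n(HCl) used in back-titration = 0.02627 × 0.08580 = 2.254 × 10^-3 mol
n(NaOH) left over = 2.254 × 10^-3 mol (1:1 ratio)
n(NaOH) consumed by analyte = 0.02857 − 2.254 × 10^-3 = 0.02631 mol
From the 1:2 ratio, n(C9H8O4) = 1/2 × 0.02631 = 0.01316 mol
mass of C9H8O4 = 0.01316 × 180.16 = 2.370 g
% C9H8O4 = 2.370 / 2.546 × 100 = 93.10 %

93.10 %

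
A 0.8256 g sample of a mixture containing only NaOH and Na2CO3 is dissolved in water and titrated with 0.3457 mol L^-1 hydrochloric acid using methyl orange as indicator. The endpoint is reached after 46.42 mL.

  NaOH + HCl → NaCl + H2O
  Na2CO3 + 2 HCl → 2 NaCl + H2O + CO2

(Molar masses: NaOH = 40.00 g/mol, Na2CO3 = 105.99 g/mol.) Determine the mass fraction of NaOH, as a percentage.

n(HCl) = 0.04642 × 0.3457 = 0.01605 mol
Let x = n(NaOH), y = n(Na2CO3).
Titrant: 1x + 2y = 0.01605;  mass: 40.00x + 105.99y = 0.8256
Solving, x = 1.911 × 10^-3 mol, y = 7.068 × 10^-3 mol
mass of NaOH = 1.911 × 10^-3 × 40.00 = 0.07643 g
% NaOH = 0.07643 / 0.8256 × 100 = 9.258 %

9.258 %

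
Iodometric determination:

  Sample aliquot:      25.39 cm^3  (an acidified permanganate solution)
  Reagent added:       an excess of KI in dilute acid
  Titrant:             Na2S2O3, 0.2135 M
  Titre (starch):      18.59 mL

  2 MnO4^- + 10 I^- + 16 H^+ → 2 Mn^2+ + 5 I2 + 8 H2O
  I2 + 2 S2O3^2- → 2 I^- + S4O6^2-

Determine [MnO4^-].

0.03126 M

n(S2O3^2-) = 0.01859 × 0.2135 = 3.969 × 10^-3 mol
n(I2) = n(S2O3^2-)/2 = 1.984 × 10^-3 mol
From the 2:5 ratio, n(MnO4^-) in the aliquot = 2/5 × 1.984 × 10^-3 = 7.938 × 10^-4 mol
[MnO4^-] = 7.938 × 10^-4 / 0.02539 = 0.03126 mol/L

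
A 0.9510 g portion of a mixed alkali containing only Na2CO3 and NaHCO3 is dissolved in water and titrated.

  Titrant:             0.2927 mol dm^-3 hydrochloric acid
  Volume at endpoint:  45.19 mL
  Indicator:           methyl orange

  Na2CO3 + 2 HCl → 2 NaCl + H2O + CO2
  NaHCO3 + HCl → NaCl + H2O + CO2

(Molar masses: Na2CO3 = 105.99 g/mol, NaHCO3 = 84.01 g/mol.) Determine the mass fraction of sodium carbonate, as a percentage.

n(HCl) = 0.04519 × 0.2927 = 0.01323 mol
Let x = n(Na2CO3), y = n(NaHCO3).
Titrant: 2x + 1y = 0.01323;  mass: 105.99x + 84.01y = 0.9510
Solving, x = 2.583 × 10^-3 mol, y = 8.062 × 10^-3 mol
mass of Na2CO3 = 2.583 × 10^-3 × 105.99 = 0.2737 g
% Na2CO3 = 0.2737 / 0.9510 × 100 = 28.79 %

28.79 %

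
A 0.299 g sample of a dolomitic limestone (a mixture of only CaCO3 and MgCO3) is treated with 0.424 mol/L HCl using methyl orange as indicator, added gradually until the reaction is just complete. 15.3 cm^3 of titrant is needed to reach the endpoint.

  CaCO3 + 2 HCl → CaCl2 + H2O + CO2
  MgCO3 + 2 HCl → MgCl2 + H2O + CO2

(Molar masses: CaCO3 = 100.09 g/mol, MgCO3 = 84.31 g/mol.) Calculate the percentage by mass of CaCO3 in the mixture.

54.2 %

n(HCl) = 0.0153 × 0.424 = 6.49 × 10^-3 mol
Let x = n(CaCO3), y = n(MgCO3).
Titrant: 2x + 2y = 6.49 × 10^-3;  mass: 100.09x + 84.31y = 0.299
Solving, x = 1.62 × 10^-3 mol, y = 1.63 × 10^-3 mol
mass of CaCO3 = 1.62 × 10^-3 × 100.09 = 0.162 g
% CaCO3 = 0.162 / 0.299 × 100 = 54.2 %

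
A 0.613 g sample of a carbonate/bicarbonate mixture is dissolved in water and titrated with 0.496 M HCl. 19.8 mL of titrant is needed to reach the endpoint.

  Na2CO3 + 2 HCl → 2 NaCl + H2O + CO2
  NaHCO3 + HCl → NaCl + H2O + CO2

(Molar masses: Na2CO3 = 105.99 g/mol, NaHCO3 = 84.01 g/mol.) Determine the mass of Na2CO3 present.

n(HCl) = 0.0198 × 0.496 = 9.82 × 10^-3 mol
Let x = n(Na2CO3), y = n(NaHCO3).
Titrant: 2x + 1y = 9.82 × 10^-3;  mass: 105.99x + 84.01y = 0.613
Solving, x = 3.42 × 10^-3 mol, y = 2.98 × 10^-3 mol
mass of Na2CO3 = 3.42 × 10^-3 × 105.99 = 0.362 g

0.362 g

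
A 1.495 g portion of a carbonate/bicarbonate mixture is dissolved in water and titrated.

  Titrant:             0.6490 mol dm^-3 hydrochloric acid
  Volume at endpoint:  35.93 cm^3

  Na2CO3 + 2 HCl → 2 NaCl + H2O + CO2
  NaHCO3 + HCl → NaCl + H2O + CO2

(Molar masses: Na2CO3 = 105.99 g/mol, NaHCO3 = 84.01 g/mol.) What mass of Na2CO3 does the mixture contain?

n(HCl) = 0.03593 × 0.6490 = 0.02332 mol
Let x = n(Na2CO3), y = n(NaHCO3).
Titrant: 2x + 1y = 0.02332;  mass: 105.99x + 84.01y = 1.495
Solving, x = 7.480 × 10^-3 mol, y = 8.358 × 10^-3 mol
mass of Na2CO3 = 7.480 × 10^-3 × 105.99 = 0.7928 g

0.7928 g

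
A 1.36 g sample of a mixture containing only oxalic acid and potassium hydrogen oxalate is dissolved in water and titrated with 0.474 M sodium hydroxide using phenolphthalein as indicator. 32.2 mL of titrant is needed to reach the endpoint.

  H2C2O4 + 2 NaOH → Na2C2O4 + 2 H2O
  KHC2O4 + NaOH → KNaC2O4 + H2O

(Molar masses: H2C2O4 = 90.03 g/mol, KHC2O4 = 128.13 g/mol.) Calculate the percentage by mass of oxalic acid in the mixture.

23.7 %

n(NaOH) = 0.0322 × 0.474 = 0.0153 mol
Let x = n(H2C2O4), y = n(KHC2O4).
Titrant: 2x + 1y = 0.0153;  mass: 90.03x + 128.13y = 1.36
Solving, x = 3.58 × 10^-3 mol, y = 8.10 × 10^-3 mol
mass of H2C2O4 = 3.58 × 10^-3 × 90.03 = 0.323 g
% H2C2O4 = 0.323 / 1.36 × 100 = 23.7 %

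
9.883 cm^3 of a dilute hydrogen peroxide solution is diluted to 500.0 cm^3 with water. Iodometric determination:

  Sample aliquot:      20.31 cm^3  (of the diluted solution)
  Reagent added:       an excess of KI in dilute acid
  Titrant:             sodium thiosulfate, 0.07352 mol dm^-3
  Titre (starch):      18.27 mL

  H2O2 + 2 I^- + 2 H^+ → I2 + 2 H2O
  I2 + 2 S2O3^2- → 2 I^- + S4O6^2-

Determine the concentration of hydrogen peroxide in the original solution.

1.673 mol/L

n(S2O3^2-) = 0.01827 × 0.07352 = 1.343 × 10^-3 mol
n(I2) = n(S2O3^2-)/2 = 6.716 × 10^-4 mol
n(H2O2) in the aliquot = 6.716 × 10^-4 mol (1:1 ratio)
[H2O2]_dilute = 6.716 × 10^-4 / 0.02031 = 0.03307 mol/L
[H2O2]_original = 0.03307 × 500.0/9.883 = 1.673 mol/L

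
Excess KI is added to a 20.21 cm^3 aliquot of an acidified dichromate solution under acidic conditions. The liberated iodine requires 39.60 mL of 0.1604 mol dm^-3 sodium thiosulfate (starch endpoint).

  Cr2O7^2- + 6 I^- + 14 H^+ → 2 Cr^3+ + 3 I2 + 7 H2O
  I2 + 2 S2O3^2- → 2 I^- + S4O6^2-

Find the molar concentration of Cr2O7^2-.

0.05238 mol/L

n(S2O3^2-) = 0.03960 × 0.1604 = 6.352 × 10^-3 mol
n(I2) = n(S2O3^2-)/2 = 3.176 × 10^-3 mol
From the 1:3 ratio, n(Cr2O7^2-) in the aliquot = 1/3 × 3.176 × 10^-3 = 1.059 × 10^-3 mol
[Cr2O7^2-] = 1.059 × 10^-3 / 0.02021 = 0.05238 mol/L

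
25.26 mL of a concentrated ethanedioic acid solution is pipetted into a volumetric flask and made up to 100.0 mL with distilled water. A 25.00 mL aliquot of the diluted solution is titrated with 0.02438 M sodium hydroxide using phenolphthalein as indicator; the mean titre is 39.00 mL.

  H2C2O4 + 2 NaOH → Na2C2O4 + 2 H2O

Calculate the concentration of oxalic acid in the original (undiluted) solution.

0.07528 M

n(NaOH) = 0.03900 × 0.02438 = 9.508 × 10^-4 mol
From the 1:2 ratio, n(H2C2O4) in the aliquot = 1/2 × 9.508 × 10^-4 = 4.754 × 10^-4 mol
[H2C2O4]_dilute = 4.754 × 10^-4 / 0.02500 = 0.01902 mol/L
Dilution factor = 100.0 / 25.26 = 3.959
[H2C2O4]_stock = 0.01902 × 3.959 = 0.07528 mol/L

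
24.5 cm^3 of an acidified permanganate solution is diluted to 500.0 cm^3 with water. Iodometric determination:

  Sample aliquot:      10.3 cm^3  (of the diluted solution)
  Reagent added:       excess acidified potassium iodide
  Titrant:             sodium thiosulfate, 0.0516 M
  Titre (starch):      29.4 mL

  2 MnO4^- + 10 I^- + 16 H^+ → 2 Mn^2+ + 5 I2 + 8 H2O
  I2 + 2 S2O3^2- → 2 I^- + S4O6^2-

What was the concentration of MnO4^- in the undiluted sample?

n(S2O3^2-) = 0.0294 × 0.0516 = 1.52 × 10^-3 mol
n(I2) = n(S2O3^2-)/2 = 7.59 × 10^-4 mol
From the 2:5 ratio, n(MnO4^-) in the aliquot = 2/5 × 7.59 × 10^-4 = 3.03 × 10^-4 mol
[MnO4^-]_dilute = 3.03 × 10^-4 / 0.0103 = 0.0295 mol/L
[MnO4^-]_original = 0.0295 × 500.0/24.5 = 0.601 mol/L

0.601 M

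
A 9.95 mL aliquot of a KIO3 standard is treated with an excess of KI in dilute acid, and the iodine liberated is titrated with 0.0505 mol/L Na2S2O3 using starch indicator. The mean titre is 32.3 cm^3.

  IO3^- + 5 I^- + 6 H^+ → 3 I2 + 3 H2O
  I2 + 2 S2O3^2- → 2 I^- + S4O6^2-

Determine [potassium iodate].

n(S2O3^2-) = 0.0323 × 0.0505 = 1.63 × 10^-3 mol
n(I2) = n(S2O3^2-)/2 = 8.16 × 10^-4 mol
From the 1:3 ratio, n(IO3^-) in the aliquot = 1/3 × 8.16 × 10^-4 = 2.72 × 10^-4 mol
[IO3^-] = 2.72 × 10^-4 / 0.00995 = 0.0273 mol/L

0.0273 mol/L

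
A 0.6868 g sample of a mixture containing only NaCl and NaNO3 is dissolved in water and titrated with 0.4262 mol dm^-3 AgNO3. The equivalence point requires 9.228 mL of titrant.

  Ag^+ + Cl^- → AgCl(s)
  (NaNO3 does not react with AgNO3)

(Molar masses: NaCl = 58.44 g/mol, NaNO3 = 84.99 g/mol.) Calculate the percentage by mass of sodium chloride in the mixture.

33.47 %

n(AgNO3) = 0.009228 × 0.4262 = 3.933 × 10^-3 mol
Let x = n(NaCl), y = n(NaNO3).
Titrant: 1x = 3.933 × 10^-3;  mass: 58.44x + 84.99y = 0.6868
Solving, x = 3.933 × 10^-3 mol, y = 5.377 × 10^-3 mol
mass of NaCl = 3.933 × 10^-3 × 58.44 = 0.2298 g
% NaCl = 0.2298 / 0.6868 × 100 = 33.47 %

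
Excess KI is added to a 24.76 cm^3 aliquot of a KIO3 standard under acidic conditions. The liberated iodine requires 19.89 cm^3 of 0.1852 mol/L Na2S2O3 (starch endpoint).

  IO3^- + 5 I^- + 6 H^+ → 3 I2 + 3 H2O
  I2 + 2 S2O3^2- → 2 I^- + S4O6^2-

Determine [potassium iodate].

0.02480 mol/L

n(S2O3^2-) = 0.01989 × 0.1852 = 3.684 × 10^-3 mol
n(I2) = n(S2O3^2-)/2 = 1.842 × 10^-3 mol
From the 1:3 ratio, n(IO3^-) in the aliquot = 1/3 × 1.842 × 10^-3 = 6.139 × 10^-4 mol
[IO3^-] = 6.139 × 10^-4 / 0.02476 = 0.02480 mol/L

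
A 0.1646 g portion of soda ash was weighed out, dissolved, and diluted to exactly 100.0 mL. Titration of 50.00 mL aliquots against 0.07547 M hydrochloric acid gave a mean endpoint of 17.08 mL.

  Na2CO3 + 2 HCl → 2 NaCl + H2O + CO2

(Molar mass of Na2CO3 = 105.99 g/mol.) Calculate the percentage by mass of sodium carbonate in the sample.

83.00 %

n(HCl) per titration = 0.01708 × 0.07547 = 1.289 × 10^-3 mol
From the 1:2 ratio, n(Na2CO3) in each aliquot = 1/2 × 1.289 × 10^-3 = 6.445 × 10^-4 mol
n(Na2CO3) in the whole flask = 6.445 × 10^-4 × 100.0/50.00 = 1.289 × 10^-3 mol
mass of Na2CO3 = 1.289 × 10^-3 × 105.99 = 0.1366 g
% Na2CO3 = 0.1366 / 0.1646 × 100 = 83.00 %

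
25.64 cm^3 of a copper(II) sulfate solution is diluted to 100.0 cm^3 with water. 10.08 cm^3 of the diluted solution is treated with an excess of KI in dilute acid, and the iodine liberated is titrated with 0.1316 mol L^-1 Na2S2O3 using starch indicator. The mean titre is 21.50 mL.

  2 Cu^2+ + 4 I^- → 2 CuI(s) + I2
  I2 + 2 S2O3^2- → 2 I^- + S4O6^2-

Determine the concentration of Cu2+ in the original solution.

n(S2O3^2-) = 0.02150 × 0.1316 = 2.829 × 10^-3 mol
n(I2) = n(S2O3^2-)/2 = 1.415 × 10^-3 mol
From the 2:1 ratio, n(Cu2+) in the aliquot = 2/1 × 1.415 × 10^-3 = 2.829 × 10^-3 mol
[Cu2+]_dilute = 2.829 × 10^-3 / 0.01008 = 0.2807 mol/L
[Cu2+]_original = 0.2807 × 100.0/25.64 = 1.095 mol/L

1.095 mol/L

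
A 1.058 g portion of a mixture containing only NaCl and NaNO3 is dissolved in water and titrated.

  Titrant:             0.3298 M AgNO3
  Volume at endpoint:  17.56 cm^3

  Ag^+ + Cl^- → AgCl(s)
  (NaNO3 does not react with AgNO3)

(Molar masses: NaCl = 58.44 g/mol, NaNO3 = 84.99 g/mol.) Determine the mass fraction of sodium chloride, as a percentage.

31.99 %

n(AgNO3) = 0.01756 × 0.3298 = 5.791 × 10^-3 mol
Let x = n(NaCl), y = n(NaNO3).
Titrant: 1x = 5.791 × 10^-3;  mass: 58.44x + 84.99y = 1.058
Solving, x = 5.791 × 10^-3 mol, y = 8.466 × 10^-3 mol
mass of NaCl = 5.791 × 10^-3 × 58.44 = 0.3384 g
% NaCl = 0.3384 / 1.058 × 100 = 31.99 %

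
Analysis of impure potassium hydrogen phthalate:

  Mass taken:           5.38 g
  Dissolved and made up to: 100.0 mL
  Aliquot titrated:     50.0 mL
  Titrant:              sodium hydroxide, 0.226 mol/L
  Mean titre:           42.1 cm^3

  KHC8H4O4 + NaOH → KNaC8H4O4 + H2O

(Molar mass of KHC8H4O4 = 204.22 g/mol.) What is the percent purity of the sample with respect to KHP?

n(NaOH) per titration = 0.0421 × 0.226 = 9.51 × 10^-3 mol
n(KHC8H4O4) in each aliquot = 9.51 × 10^-3 mol (1:1 ratio)
n(KHC8H4O4) in the whole flask = 9.51 × 10^-3 × 100.0/50.0 = 0.0190 mol
mass of KHC8H4O4 = 0.0190 × 204.22 = 3.89 g
% KHC8H4O4 = 3.89 / 5.38 × 100 = 72.2 %

72.2 %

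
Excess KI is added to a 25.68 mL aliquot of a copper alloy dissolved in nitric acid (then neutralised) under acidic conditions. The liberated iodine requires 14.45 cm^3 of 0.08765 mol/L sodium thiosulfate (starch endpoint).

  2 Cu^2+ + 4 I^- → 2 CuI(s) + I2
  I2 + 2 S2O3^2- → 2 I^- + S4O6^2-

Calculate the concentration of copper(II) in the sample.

n(S2O3^2-) = 0.01445 × 0.08765 = 1.267 × 10^-3 mol
n(I2) = n(S2O3^2-)/2 = 6.333 × 10^-4 mol
From the 2:1 ratio, n(Cu2+) in the aliquot = 2/1 × 6.333 × 10^-4 = 1.267 × 10^-3 mol
[Cu2+] = 1.267 × 10^-3 / 0.02568 = 0.04932 mol/L

0.04932 mol/L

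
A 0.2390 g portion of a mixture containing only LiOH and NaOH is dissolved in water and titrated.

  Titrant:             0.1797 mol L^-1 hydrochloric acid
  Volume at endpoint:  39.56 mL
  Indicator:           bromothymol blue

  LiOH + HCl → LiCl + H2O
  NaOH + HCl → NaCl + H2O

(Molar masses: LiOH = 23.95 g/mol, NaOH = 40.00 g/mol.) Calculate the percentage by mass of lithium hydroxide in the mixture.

28.32 %

n(HCl) = 0.03956 × 0.1797 = 7.109 × 10^-3 mol
Let x = n(LiOH), y = n(NaOH).
Titrant: 1x + 1y = 7.109 × 10^-3;  mass: 23.95x + 40.00y = 0.2390
Solving, x = 2.826 × 10^-3 mol, y = 4.283 × 10^-3 mol
mass of LiOH = 2.826 × 10^-3 × 23.95 = 0.06768 g
% LiOH = 0.06768 / 0.2390 × 100 = 28.32 %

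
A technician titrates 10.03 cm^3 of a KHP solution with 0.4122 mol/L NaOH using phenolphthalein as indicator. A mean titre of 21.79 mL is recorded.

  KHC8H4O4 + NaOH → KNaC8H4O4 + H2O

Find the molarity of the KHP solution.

0.8955 mol/L

n(NaOH) = 0.02179 L × 0.4122 mol/L = 8.982 × 10^-3 mol
n(KHC8H4O4) = 8.982 × 10^-3 mol (1:1 mole ratio)
[KHC8H4O4] = 8.982 × 10^-3 mol / 0.01003 L = 0.8955 mol/L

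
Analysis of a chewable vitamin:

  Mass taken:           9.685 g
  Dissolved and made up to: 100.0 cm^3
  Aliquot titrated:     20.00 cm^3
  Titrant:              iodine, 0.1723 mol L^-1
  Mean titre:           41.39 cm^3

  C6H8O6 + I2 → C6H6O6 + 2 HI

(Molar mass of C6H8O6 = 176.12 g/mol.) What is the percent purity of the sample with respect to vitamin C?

n(I2) per titration = 0.04139 × 0.1723 = 7.131 × 10^-3 mol
n(C6H8O6) in each aliquot = 7.131 × 10^-3 mol (1:1 ratio)
n(C6H8O6) in the whole flask = 7.131 × 10^-3 × 100.0/20.00 = 0.03566 mol
mass of C6H8O6 = 0.03566 × 176.12 = 6.280 g
% C6H8O6 = 6.280 / 9.685 × 100 = 64.84 %

64.84 %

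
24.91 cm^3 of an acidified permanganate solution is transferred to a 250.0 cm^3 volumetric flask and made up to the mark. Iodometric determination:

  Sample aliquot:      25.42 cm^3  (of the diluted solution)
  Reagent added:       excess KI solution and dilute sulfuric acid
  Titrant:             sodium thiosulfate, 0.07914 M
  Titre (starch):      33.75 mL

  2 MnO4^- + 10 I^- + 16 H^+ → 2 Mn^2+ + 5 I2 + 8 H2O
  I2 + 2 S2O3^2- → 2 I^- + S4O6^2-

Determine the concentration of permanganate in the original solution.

0.2109 M

n(S2O3^2-) = 0.03375 × 0.07914 = 2.671 × 10^-3 mol
n(I2) = n(S2O3^2-)/2 = 1.335 × 10^-3 mol
From the 2:5 ratio, n(MnO4^-) in the aliquot = 2/5 × 1.335 × 10^-3 = 5.342 × 10^-4 mol
[MnO4^-]_dilute = 5.342 × 10^-4 / 0.02542 = 0.02101 mol/L
[MnO4^-]_original = 0.02101 × 250.0/24.91 = 0.2109 mol/L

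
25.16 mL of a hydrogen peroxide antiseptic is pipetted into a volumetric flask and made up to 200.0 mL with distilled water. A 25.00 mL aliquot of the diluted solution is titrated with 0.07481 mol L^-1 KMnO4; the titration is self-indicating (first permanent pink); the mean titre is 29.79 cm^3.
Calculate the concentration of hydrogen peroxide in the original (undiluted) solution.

1.772 mol/L

2 MnO4^- + 5 H2O2 + 6 H^+ → 2 Mn^2+ + 5 O2 + 8 H2O
n(KMnO4) = 0.02979 × 0.07481 = 2.229 × 10^-3 mol
From the 5:2 ratio, n(H2O2) in the aliquot = 5/2 × 2.229 × 10^-3 = 5.571 × 10^-3 mol
[H2O2]_dilute = 5.571 × 10^-3 / 0.02500 = 0.2229 mol/L
Dilution factor = 200.0 / 25.16 = 7.949
[H2O2]_stock = 0.2229 × 7.949 = 1.772 mol/L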